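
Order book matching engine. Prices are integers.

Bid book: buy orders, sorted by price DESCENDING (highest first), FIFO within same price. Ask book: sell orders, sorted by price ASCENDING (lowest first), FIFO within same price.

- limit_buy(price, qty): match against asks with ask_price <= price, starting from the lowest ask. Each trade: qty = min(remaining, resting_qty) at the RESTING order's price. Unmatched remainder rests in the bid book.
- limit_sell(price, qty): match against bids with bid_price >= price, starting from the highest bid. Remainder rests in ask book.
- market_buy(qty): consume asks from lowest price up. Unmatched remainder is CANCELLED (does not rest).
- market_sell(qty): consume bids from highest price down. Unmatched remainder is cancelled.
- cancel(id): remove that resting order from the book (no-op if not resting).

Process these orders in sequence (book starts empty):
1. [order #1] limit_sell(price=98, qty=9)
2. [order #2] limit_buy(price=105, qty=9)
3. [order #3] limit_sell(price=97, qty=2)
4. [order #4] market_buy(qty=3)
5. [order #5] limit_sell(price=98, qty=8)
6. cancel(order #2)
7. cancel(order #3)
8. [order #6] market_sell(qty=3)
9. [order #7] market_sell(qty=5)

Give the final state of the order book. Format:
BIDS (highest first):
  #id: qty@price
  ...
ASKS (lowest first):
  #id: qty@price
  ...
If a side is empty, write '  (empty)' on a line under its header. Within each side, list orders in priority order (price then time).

After op 1 [order #1] limit_sell(price=98, qty=9): fills=none; bids=[-] asks=[#1:9@98]
After op 2 [order #2] limit_buy(price=105, qty=9): fills=#2x#1:9@98; bids=[-] asks=[-]
After op 3 [order #3] limit_sell(price=97, qty=2): fills=none; bids=[-] asks=[#3:2@97]
After op 4 [order #4] market_buy(qty=3): fills=#4x#3:2@97; bids=[-] asks=[-]
After op 5 [order #5] limit_sell(price=98, qty=8): fills=none; bids=[-] asks=[#5:8@98]
After op 6 cancel(order #2): fills=none; bids=[-] asks=[#5:8@98]
After op 7 cancel(order #3): fills=none; bids=[-] asks=[#5:8@98]
After op 8 [order #6] market_sell(qty=3): fills=none; bids=[-] asks=[#5:8@98]
After op 9 [order #7] market_sell(qty=5): fills=none; bids=[-] asks=[#5:8@98]

Answer: BIDS (highest first):
  (empty)
ASKS (lowest first):
  #5: 8@98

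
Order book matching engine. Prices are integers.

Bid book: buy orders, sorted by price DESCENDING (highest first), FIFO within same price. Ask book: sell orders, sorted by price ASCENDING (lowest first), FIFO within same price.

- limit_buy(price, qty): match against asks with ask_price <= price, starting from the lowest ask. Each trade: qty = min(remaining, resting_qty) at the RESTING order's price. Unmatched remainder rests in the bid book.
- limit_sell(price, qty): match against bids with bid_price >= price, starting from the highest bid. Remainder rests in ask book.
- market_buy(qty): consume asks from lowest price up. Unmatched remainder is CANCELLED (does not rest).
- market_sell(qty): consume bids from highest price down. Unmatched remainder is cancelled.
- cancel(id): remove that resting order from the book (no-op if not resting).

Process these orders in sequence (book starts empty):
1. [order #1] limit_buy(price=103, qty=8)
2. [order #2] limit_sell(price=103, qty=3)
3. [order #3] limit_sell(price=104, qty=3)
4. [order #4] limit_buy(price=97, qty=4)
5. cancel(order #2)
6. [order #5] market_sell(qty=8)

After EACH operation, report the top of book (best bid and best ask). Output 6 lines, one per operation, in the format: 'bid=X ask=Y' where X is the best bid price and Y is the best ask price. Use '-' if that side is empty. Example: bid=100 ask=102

Answer: bid=103 ask=-
bid=103 ask=-
bid=103 ask=104
bid=103 ask=104
bid=103 ask=104
bid=97 ask=104

Derivation:
After op 1 [order #1] limit_buy(price=103, qty=8): fills=none; bids=[#1:8@103] asks=[-]
After op 2 [order #2] limit_sell(price=103, qty=3): fills=#1x#2:3@103; bids=[#1:5@103] asks=[-]
After op 3 [order #3] limit_sell(price=104, qty=3): fills=none; bids=[#1:5@103] asks=[#3:3@104]
After op 4 [order #4] limit_buy(price=97, qty=4): fills=none; bids=[#1:5@103 #4:4@97] asks=[#3:3@104]
After op 5 cancel(order #2): fills=none; bids=[#1:5@103 #4:4@97] asks=[#3:3@104]
After op 6 [order #5] market_sell(qty=8): fills=#1x#5:5@103 #4x#5:3@97; bids=[#4:1@97] asks=[#3:3@104]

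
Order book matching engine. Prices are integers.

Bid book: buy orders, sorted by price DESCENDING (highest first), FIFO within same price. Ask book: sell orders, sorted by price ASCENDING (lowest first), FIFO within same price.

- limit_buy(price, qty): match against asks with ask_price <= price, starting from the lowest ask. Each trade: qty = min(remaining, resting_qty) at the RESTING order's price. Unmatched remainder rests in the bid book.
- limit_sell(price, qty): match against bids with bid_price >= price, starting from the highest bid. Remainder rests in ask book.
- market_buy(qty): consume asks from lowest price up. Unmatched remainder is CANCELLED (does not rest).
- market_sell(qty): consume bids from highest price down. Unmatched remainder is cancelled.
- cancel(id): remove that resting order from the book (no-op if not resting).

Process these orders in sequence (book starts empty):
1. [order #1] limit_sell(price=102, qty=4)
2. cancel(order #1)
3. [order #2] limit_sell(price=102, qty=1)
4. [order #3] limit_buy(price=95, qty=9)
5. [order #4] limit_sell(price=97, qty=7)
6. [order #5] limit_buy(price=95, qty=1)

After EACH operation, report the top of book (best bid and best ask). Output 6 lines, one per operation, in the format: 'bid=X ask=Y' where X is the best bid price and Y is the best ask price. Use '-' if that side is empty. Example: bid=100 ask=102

Answer: bid=- ask=102
bid=- ask=-
bid=- ask=102
bid=95 ask=102
bid=95 ask=97
bid=95 ask=97

Derivation:
After op 1 [order #1] limit_sell(price=102, qty=4): fills=none; bids=[-] asks=[#1:4@102]
After op 2 cancel(order #1): fills=none; bids=[-] asks=[-]
After op 3 [order #2] limit_sell(price=102, qty=1): fills=none; bids=[-] asks=[#2:1@102]
After op 4 [order #3] limit_buy(price=95, qty=9): fills=none; bids=[#3:9@95] asks=[#2:1@102]
After op 5 [order #4] limit_sell(price=97, qty=7): fills=none; bids=[#3:9@95] asks=[#4:7@97 #2:1@102]
After op 6 [order #5] limit_buy(price=95, qty=1): fills=none; bids=[#3:9@95 #5:1@95] asks=[#4:7@97 #2:1@102]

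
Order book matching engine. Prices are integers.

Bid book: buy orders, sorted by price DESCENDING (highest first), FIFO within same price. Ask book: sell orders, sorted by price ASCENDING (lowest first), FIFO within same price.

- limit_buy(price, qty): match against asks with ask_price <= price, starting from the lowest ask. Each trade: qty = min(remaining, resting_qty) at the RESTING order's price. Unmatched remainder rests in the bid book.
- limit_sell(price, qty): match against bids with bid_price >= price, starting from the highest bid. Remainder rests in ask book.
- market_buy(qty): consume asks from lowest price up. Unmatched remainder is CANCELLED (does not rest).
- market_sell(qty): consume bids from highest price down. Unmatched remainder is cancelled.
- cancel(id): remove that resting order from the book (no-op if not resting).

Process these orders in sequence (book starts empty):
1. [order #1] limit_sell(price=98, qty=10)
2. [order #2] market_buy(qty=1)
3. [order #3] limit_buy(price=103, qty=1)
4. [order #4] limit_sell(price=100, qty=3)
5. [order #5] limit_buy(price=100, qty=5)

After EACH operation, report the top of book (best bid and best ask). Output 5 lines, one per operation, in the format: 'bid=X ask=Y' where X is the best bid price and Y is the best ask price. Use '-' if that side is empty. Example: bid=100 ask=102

After op 1 [order #1] limit_sell(price=98, qty=10): fills=none; bids=[-] asks=[#1:10@98]
After op 2 [order #2] market_buy(qty=1): fills=#2x#1:1@98; bids=[-] asks=[#1:9@98]
After op 3 [order #3] limit_buy(price=103, qty=1): fills=#3x#1:1@98; bids=[-] asks=[#1:8@98]
After op 4 [order #4] limit_sell(price=100, qty=3): fills=none; bids=[-] asks=[#1:8@98 #4:3@100]
After op 5 [order #5] limit_buy(price=100, qty=5): fills=#5x#1:5@98; bids=[-] asks=[#1:3@98 #4:3@100]

Answer: bid=- ask=98
bid=- ask=98
bid=- ask=98
bid=- ask=98
bid=- ask=98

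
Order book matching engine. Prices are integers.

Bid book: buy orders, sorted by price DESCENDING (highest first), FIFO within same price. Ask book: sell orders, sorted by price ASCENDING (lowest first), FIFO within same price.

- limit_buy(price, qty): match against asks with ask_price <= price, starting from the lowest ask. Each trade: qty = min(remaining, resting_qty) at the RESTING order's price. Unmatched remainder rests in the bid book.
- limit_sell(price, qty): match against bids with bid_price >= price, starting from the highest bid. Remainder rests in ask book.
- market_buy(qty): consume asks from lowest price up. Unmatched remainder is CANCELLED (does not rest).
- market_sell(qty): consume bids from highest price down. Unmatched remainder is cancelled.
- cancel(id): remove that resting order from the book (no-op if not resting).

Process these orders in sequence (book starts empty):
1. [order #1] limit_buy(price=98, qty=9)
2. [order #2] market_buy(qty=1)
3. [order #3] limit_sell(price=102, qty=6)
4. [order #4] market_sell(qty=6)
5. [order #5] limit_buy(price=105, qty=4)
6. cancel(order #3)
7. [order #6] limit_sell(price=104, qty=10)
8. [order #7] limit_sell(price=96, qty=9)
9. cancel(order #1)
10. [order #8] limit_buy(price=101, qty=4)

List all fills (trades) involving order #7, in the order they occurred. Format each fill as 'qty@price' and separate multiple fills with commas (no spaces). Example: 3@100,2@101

After op 1 [order #1] limit_buy(price=98, qty=9): fills=none; bids=[#1:9@98] asks=[-]
After op 2 [order #2] market_buy(qty=1): fills=none; bids=[#1:9@98] asks=[-]
After op 3 [order #3] limit_sell(price=102, qty=6): fills=none; bids=[#1:9@98] asks=[#3:6@102]
After op 4 [order #4] market_sell(qty=6): fills=#1x#4:6@98; bids=[#1:3@98] asks=[#3:6@102]
After op 5 [order #5] limit_buy(price=105, qty=4): fills=#5x#3:4@102; bids=[#1:3@98] asks=[#3:2@102]
After op 6 cancel(order #3): fills=none; bids=[#1:3@98] asks=[-]
After op 7 [order #6] limit_sell(price=104, qty=10): fills=none; bids=[#1:3@98] asks=[#6:10@104]
After op 8 [order #7] limit_sell(price=96, qty=9): fills=#1x#7:3@98; bids=[-] asks=[#7:6@96 #6:10@104]
After op 9 cancel(order #1): fills=none; bids=[-] asks=[#7:6@96 #6:10@104]
After op 10 [order #8] limit_buy(price=101, qty=4): fills=#8x#7:4@96; bids=[-] asks=[#7:2@96 #6:10@104]

Answer: 3@98,4@96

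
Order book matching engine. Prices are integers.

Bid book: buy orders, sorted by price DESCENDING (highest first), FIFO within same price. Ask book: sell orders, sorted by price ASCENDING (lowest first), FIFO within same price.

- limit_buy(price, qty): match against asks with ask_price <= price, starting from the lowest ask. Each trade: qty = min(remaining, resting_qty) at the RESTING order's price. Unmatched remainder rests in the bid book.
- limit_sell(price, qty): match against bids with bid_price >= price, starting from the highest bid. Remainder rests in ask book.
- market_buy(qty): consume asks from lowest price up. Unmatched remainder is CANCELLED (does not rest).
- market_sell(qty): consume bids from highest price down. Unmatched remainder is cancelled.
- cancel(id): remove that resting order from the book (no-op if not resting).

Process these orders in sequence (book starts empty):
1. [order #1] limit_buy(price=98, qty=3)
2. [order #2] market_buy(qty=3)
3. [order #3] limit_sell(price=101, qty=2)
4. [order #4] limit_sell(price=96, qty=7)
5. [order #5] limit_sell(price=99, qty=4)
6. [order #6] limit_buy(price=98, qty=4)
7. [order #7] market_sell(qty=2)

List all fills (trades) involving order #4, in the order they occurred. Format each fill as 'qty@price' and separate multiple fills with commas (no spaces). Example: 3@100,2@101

After op 1 [order #1] limit_buy(price=98, qty=3): fills=none; bids=[#1:3@98] asks=[-]
After op 2 [order #2] market_buy(qty=3): fills=none; bids=[#1:3@98] asks=[-]
After op 3 [order #3] limit_sell(price=101, qty=2): fills=none; bids=[#1:3@98] asks=[#3:2@101]
After op 4 [order #4] limit_sell(price=96, qty=7): fills=#1x#4:3@98; bids=[-] asks=[#4:4@96 #3:2@101]
After op 5 [order #5] limit_sell(price=99, qty=4): fills=none; bids=[-] asks=[#4:4@96 #5:4@99 #3:2@101]
After op 6 [order #6] limit_buy(price=98, qty=4): fills=#6x#4:4@96; bids=[-] asks=[#5:4@99 #3:2@101]
After op 7 [order #7] market_sell(qty=2): fills=none; bids=[-] asks=[#5:4@99 #3:2@101]

Answer: 3@98,4@96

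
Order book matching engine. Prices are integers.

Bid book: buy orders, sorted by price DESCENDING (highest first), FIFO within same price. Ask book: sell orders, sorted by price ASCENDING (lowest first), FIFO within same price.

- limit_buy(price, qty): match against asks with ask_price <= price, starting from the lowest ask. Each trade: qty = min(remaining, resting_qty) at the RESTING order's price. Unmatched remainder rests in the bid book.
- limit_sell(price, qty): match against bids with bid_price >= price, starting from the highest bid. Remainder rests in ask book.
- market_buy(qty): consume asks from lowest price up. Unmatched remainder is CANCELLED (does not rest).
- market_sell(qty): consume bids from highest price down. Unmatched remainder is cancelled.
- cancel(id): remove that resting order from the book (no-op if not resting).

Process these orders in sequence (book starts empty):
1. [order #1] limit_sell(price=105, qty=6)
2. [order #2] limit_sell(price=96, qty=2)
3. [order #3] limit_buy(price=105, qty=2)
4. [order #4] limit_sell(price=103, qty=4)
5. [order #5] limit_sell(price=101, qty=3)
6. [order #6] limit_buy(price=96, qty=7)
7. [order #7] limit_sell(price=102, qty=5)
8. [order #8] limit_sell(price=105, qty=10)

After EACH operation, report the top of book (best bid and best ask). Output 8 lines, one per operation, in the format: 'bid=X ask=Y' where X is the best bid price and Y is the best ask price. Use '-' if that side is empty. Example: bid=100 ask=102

Answer: bid=- ask=105
bid=- ask=96
bid=- ask=105
bid=- ask=103
bid=- ask=101
bid=96 ask=101
bid=96 ask=101
bid=96 ask=101

Derivation:
After op 1 [order #1] limit_sell(price=105, qty=6): fills=none; bids=[-] asks=[#1:6@105]
After op 2 [order #2] limit_sell(price=96, qty=2): fills=none; bids=[-] asks=[#2:2@96 #1:6@105]
After op 3 [order #3] limit_buy(price=105, qty=2): fills=#3x#2:2@96; bids=[-] asks=[#1:6@105]
After op 4 [order #4] limit_sell(price=103, qty=4): fills=none; bids=[-] asks=[#4:4@103 #1:6@105]
After op 5 [order #5] limit_sell(price=101, qty=3): fills=none; bids=[-] asks=[#5:3@101 #4:4@103 #1:6@105]
After op 6 [order #6] limit_buy(price=96, qty=7): fills=none; bids=[#6:7@96] asks=[#5:3@101 #4:4@103 #1:6@105]
After op 7 [order #7] limit_sell(price=102, qty=5): fills=none; bids=[#6:7@96] asks=[#5:3@101 #7:5@102 #4:4@103 #1:6@105]
After op 8 [order #8] limit_sell(price=105, qty=10): fills=none; bids=[#6:7@96] asks=[#5:3@101 #7:5@102 #4:4@103 #1:6@105 #8:10@105]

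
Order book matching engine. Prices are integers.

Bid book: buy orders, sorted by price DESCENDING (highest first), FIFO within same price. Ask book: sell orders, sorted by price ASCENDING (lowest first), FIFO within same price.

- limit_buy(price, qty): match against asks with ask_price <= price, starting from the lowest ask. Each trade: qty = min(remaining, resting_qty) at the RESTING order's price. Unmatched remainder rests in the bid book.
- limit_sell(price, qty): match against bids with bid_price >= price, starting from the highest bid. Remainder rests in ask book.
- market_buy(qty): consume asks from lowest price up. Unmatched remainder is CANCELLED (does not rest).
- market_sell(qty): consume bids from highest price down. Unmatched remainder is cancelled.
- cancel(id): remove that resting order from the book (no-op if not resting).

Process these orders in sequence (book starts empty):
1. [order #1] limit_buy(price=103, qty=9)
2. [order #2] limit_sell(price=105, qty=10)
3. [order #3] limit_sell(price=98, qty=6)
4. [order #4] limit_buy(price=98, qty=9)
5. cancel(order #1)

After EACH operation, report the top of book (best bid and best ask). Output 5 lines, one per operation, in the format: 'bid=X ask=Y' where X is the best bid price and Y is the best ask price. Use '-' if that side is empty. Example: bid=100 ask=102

After op 1 [order #1] limit_buy(price=103, qty=9): fills=none; bids=[#1:9@103] asks=[-]
After op 2 [order #2] limit_sell(price=105, qty=10): fills=none; bids=[#1:9@103] asks=[#2:10@105]
After op 3 [order #3] limit_sell(price=98, qty=6): fills=#1x#3:6@103; bids=[#1:3@103] asks=[#2:10@105]
After op 4 [order #4] limit_buy(price=98, qty=9): fills=none; bids=[#1:3@103 #4:9@98] asks=[#2:10@105]
After op 5 cancel(order #1): fills=none; bids=[#4:9@98] asks=[#2:10@105]

Answer: bid=103 ask=-
bid=103 ask=105
bid=103 ask=105
bid=103 ask=105
bid=98 ask=105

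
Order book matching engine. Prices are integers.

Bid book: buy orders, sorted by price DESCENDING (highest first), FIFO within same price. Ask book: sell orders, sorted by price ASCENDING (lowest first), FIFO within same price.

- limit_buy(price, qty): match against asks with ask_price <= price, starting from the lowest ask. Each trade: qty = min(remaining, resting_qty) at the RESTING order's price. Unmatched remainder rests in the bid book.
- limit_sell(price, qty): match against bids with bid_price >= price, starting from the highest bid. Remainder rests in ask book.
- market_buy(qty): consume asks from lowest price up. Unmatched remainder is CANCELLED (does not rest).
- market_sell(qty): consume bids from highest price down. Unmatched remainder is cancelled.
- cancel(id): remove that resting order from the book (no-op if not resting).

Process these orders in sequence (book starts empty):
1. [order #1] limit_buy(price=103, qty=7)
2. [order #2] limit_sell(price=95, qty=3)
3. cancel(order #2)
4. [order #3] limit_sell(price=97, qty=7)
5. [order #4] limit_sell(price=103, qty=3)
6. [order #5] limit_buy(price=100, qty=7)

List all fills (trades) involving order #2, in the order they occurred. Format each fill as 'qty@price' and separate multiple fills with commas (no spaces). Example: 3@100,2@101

Answer: 3@103

Derivation:
After op 1 [order #1] limit_buy(price=103, qty=7): fills=none; bids=[#1:7@103] asks=[-]
After op 2 [order #2] limit_sell(price=95, qty=3): fills=#1x#2:3@103; bids=[#1:4@103] asks=[-]
After op 3 cancel(order #2): fills=none; bids=[#1:4@103] asks=[-]
After op 4 [order #3] limit_sell(price=97, qty=7): fills=#1x#3:4@103; bids=[-] asks=[#3:3@97]
After op 5 [order #4] limit_sell(price=103, qty=3): fills=none; bids=[-] asks=[#3:3@97 #4:3@103]
After op 6 [order #5] limit_buy(price=100, qty=7): fills=#5x#3:3@97; bids=[#5:4@100] asks=[#4:3@103]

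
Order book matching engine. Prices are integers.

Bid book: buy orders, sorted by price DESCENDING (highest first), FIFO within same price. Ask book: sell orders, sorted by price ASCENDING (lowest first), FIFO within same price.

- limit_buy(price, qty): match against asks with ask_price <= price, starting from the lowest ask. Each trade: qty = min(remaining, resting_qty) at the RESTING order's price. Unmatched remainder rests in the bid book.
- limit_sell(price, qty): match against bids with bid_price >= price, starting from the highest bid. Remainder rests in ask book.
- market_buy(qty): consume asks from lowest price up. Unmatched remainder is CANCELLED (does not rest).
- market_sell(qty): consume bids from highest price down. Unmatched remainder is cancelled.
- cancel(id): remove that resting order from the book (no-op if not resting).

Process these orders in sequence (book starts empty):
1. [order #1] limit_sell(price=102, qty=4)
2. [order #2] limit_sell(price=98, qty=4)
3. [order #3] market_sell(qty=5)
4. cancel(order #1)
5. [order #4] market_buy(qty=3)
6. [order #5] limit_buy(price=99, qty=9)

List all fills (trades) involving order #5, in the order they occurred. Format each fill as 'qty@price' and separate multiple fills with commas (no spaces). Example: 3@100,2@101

After op 1 [order #1] limit_sell(price=102, qty=4): fills=none; bids=[-] asks=[#1:4@102]
After op 2 [order #2] limit_sell(price=98, qty=4): fills=none; bids=[-] asks=[#2:4@98 #1:4@102]
After op 3 [order #3] market_sell(qty=5): fills=none; bids=[-] asks=[#2:4@98 #1:4@102]
After op 4 cancel(order #1): fills=none; bids=[-] asks=[#2:4@98]
After op 5 [order #4] market_buy(qty=3): fills=#4x#2:3@98; bids=[-] asks=[#2:1@98]
After op 6 [order #5] limit_buy(price=99, qty=9): fills=#5x#2:1@98; bids=[#5:8@99] asks=[-]

Answer: 1@98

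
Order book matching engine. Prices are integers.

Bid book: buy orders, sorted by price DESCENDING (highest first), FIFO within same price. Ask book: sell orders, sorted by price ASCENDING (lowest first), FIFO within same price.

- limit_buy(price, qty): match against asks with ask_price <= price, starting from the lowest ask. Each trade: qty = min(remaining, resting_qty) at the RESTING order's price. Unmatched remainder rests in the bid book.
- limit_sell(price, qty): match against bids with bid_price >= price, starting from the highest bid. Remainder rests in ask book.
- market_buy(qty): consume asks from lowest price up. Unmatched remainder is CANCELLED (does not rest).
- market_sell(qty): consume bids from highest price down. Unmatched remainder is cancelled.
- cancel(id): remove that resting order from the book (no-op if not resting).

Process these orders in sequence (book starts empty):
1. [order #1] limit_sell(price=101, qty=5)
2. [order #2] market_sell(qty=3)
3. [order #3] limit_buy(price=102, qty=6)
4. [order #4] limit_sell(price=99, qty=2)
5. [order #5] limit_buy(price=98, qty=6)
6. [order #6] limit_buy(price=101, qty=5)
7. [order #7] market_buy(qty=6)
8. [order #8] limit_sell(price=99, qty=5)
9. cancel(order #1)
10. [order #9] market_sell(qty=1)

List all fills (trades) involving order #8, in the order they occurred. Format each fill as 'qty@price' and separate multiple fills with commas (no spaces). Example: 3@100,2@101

Answer: 4@101

Derivation:
After op 1 [order #1] limit_sell(price=101, qty=5): fills=none; bids=[-] asks=[#1:5@101]
After op 2 [order #2] market_sell(qty=3): fills=none; bids=[-] asks=[#1:5@101]
After op 3 [order #3] limit_buy(price=102, qty=6): fills=#3x#1:5@101; bids=[#3:1@102] asks=[-]
After op 4 [order #4] limit_sell(price=99, qty=2): fills=#3x#4:1@102; bids=[-] asks=[#4:1@99]
After op 5 [order #5] limit_buy(price=98, qty=6): fills=none; bids=[#5:6@98] asks=[#4:1@99]
After op 6 [order #6] limit_buy(price=101, qty=5): fills=#6x#4:1@99; bids=[#6:4@101 #5:6@98] asks=[-]
After op 7 [order #7] market_buy(qty=6): fills=none; bids=[#6:4@101 #5:6@98] asks=[-]
After op 8 [order #8] limit_sell(price=99, qty=5): fills=#6x#8:4@101; bids=[#5:6@98] asks=[#8:1@99]
After op 9 cancel(order #1): fills=none; bids=[#5:6@98] asks=[#8:1@99]
After op 10 [order #9] market_sell(qty=1): fills=#5x#9:1@98; bids=[#5:5@98] asks=[#8:1@99]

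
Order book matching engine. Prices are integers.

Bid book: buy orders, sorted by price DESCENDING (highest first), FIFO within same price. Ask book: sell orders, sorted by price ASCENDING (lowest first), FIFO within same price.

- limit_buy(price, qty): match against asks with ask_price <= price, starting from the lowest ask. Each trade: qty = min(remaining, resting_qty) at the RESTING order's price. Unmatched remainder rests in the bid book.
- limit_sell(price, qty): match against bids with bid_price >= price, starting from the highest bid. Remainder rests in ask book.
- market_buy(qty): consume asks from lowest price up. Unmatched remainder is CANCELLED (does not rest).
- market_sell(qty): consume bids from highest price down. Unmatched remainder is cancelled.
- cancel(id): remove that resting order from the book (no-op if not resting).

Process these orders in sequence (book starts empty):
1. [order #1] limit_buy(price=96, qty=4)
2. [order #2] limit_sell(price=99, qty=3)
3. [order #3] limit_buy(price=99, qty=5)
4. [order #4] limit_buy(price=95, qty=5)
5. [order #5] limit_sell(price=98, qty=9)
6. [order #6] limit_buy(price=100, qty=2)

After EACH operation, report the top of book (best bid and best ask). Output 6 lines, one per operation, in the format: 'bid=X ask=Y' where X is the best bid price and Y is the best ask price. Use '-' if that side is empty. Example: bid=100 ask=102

Answer: bid=96 ask=-
bid=96 ask=99
bid=99 ask=-
bid=99 ask=-
bid=96 ask=98
bid=96 ask=98

Derivation:
After op 1 [order #1] limit_buy(price=96, qty=4): fills=none; bids=[#1:4@96] asks=[-]
After op 2 [order #2] limit_sell(price=99, qty=3): fills=none; bids=[#1:4@96] asks=[#2:3@99]
After op 3 [order #3] limit_buy(price=99, qty=5): fills=#3x#2:3@99; bids=[#3:2@99 #1:4@96] asks=[-]
After op 4 [order #4] limit_buy(price=95, qty=5): fills=none; bids=[#3:2@99 #1:4@96 #4:5@95] asks=[-]
After op 5 [order #5] limit_sell(price=98, qty=9): fills=#3x#5:2@99; bids=[#1:4@96 #4:5@95] asks=[#5:7@98]
After op 6 [order #6] limit_buy(price=100, qty=2): fills=#6x#5:2@98; bids=[#1:4@96 #4:5@95] asks=[#5:5@98]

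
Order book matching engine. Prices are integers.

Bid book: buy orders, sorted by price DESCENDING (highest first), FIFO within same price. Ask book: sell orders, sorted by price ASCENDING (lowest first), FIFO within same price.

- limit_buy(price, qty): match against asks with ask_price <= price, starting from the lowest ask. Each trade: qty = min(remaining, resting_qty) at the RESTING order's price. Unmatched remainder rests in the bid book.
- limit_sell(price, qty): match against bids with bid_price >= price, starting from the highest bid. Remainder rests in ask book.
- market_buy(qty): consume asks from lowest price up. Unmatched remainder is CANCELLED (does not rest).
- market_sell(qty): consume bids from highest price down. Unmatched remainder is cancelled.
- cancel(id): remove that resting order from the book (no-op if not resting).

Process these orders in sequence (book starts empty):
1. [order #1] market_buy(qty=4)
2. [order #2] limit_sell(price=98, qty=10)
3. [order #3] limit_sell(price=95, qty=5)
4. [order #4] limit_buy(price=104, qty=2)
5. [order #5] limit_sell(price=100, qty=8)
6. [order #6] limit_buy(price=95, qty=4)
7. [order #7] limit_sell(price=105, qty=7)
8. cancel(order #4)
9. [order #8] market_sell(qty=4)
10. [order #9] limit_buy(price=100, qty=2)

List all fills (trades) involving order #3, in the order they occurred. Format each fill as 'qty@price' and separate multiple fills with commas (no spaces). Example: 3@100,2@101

Answer: 2@95,3@95

Derivation:
After op 1 [order #1] market_buy(qty=4): fills=none; bids=[-] asks=[-]
After op 2 [order #2] limit_sell(price=98, qty=10): fills=none; bids=[-] asks=[#2:10@98]
After op 3 [order #3] limit_sell(price=95, qty=5): fills=none; bids=[-] asks=[#3:5@95 #2:10@98]
After op 4 [order #4] limit_buy(price=104, qty=2): fills=#4x#3:2@95; bids=[-] asks=[#3:3@95 #2:10@98]
After op 5 [order #5] limit_sell(price=100, qty=8): fills=none; bids=[-] asks=[#3:3@95 #2:10@98 #5:8@100]
After op 6 [order #6] limit_buy(price=95, qty=4): fills=#6x#3:3@95; bids=[#6:1@95] asks=[#2:10@98 #5:8@100]
After op 7 [order #7] limit_sell(price=105, qty=7): fills=none; bids=[#6:1@95] asks=[#2:10@98 #5:8@100 #7:7@105]
After op 8 cancel(order #4): fills=none; bids=[#6:1@95] asks=[#2:10@98 #5:8@100 #7:7@105]
After op 9 [order #8] market_sell(qty=4): fills=#6x#8:1@95; bids=[-] asks=[#2:10@98 #5:8@100 #7:7@105]
After op 10 [order #9] limit_buy(price=100, qty=2): fills=#9x#2:2@98; bids=[-] asks=[#2:8@98 #5:8@100 #7:7@105]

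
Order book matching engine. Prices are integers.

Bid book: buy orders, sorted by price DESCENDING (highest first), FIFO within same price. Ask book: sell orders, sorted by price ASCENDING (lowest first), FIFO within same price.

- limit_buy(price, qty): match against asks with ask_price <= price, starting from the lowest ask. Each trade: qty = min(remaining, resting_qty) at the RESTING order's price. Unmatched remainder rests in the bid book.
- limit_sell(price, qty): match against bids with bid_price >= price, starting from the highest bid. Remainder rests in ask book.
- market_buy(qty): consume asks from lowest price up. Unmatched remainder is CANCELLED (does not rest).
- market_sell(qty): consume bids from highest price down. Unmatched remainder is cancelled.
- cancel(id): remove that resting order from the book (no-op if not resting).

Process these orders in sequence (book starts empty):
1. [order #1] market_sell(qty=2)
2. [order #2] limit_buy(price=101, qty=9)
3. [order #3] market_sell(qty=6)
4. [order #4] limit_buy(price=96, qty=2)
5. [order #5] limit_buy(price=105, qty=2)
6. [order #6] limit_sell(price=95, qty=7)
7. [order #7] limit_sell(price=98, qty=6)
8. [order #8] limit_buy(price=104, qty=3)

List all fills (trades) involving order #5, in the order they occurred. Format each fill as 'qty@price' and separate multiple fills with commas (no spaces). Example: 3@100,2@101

Answer: 2@105

Derivation:
After op 1 [order #1] market_sell(qty=2): fills=none; bids=[-] asks=[-]
After op 2 [order #2] limit_buy(price=101, qty=9): fills=none; bids=[#2:9@101] asks=[-]
After op 3 [order #3] market_sell(qty=6): fills=#2x#3:6@101; bids=[#2:3@101] asks=[-]
After op 4 [order #4] limit_buy(price=96, qty=2): fills=none; bids=[#2:3@101 #4:2@96] asks=[-]
After op 5 [order #5] limit_buy(price=105, qty=2): fills=none; bids=[#5:2@105 #2:3@101 #4:2@96] asks=[-]
After op 6 [order #6] limit_sell(price=95, qty=7): fills=#5x#6:2@105 #2x#6:3@101 #4x#6:2@96; bids=[-] asks=[-]
After op 7 [order #7] limit_sell(price=98, qty=6): fills=none; bids=[-] asks=[#7:6@98]
After op 8 [order #8] limit_buy(price=104, qty=3): fills=#8x#7:3@98; bids=[-] asks=[#7:3@98]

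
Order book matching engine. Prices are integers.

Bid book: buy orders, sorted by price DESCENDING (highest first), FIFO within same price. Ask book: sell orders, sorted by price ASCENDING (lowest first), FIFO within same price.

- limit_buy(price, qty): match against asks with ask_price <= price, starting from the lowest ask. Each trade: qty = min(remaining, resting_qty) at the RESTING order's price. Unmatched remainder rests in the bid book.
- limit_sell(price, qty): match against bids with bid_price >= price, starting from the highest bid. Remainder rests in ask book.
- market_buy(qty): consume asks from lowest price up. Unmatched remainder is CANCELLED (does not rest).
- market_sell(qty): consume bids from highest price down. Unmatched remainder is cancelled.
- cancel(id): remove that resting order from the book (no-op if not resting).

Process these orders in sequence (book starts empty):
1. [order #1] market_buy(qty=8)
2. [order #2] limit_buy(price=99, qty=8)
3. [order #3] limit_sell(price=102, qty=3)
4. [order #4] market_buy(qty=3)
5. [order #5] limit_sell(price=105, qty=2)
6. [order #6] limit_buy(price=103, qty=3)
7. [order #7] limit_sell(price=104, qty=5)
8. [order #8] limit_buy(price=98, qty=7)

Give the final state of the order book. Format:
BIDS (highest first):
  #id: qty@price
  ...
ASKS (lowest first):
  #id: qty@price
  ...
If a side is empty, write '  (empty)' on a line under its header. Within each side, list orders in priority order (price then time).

After op 1 [order #1] market_buy(qty=8): fills=none; bids=[-] asks=[-]
After op 2 [order #2] limit_buy(price=99, qty=8): fills=none; bids=[#2:8@99] asks=[-]
After op 3 [order #3] limit_sell(price=102, qty=3): fills=none; bids=[#2:8@99] asks=[#3:3@102]
After op 4 [order #4] market_buy(qty=3): fills=#4x#3:3@102; bids=[#2:8@99] asks=[-]
After op 5 [order #5] limit_sell(price=105, qty=2): fills=none; bids=[#2:8@99] asks=[#5:2@105]
After op 6 [order #6] limit_buy(price=103, qty=3): fills=none; bids=[#6:3@103 #2:8@99] asks=[#5:2@105]
After op 7 [order #7] limit_sell(price=104, qty=5): fills=none; bids=[#6:3@103 #2:8@99] asks=[#7:5@104 #5:2@105]
After op 8 [order #8] limit_buy(price=98, qty=7): fills=none; bids=[#6:3@103 #2:8@99 #8:7@98] asks=[#7:5@104 #5:2@105]

Answer: BIDS (highest first):
  #6: 3@103
  #2: 8@99
  #8: 7@98
ASKS (lowest first):
  #7: 5@104
  #5: 2@105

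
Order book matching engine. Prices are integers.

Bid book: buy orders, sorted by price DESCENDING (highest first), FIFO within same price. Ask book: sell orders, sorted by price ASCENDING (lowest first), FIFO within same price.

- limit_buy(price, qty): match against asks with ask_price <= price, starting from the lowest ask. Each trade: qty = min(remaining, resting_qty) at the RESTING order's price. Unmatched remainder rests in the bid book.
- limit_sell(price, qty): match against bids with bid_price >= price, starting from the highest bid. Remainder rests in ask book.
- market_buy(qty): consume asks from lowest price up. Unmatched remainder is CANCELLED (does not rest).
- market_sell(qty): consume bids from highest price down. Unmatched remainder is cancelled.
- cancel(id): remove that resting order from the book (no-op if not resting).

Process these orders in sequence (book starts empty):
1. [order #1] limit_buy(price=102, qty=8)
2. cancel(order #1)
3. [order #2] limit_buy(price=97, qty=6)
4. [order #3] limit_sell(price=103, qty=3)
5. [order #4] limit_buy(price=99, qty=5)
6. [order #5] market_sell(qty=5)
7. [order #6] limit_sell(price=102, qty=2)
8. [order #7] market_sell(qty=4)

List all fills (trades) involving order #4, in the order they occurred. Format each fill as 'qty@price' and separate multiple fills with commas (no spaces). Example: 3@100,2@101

After op 1 [order #1] limit_buy(price=102, qty=8): fills=none; bids=[#1:8@102] asks=[-]
After op 2 cancel(order #1): fills=none; bids=[-] asks=[-]
After op 3 [order #2] limit_buy(price=97, qty=6): fills=none; bids=[#2:6@97] asks=[-]
After op 4 [order #3] limit_sell(price=103, qty=3): fills=none; bids=[#2:6@97] asks=[#3:3@103]
After op 5 [order #4] limit_buy(price=99, qty=5): fills=none; bids=[#4:5@99 #2:6@97] asks=[#3:3@103]
After op 6 [order #5] market_sell(qty=5): fills=#4x#5:5@99; bids=[#2:6@97] asks=[#3:3@103]
After op 7 [order #6] limit_sell(price=102, qty=2): fills=none; bids=[#2:6@97] asks=[#6:2@102 #3:3@103]
After op 8 [order #7] market_sell(qty=4): fills=#2x#7:4@97; bids=[#2:2@97] asks=[#6:2@102 #3:3@103]

Answer: 5@99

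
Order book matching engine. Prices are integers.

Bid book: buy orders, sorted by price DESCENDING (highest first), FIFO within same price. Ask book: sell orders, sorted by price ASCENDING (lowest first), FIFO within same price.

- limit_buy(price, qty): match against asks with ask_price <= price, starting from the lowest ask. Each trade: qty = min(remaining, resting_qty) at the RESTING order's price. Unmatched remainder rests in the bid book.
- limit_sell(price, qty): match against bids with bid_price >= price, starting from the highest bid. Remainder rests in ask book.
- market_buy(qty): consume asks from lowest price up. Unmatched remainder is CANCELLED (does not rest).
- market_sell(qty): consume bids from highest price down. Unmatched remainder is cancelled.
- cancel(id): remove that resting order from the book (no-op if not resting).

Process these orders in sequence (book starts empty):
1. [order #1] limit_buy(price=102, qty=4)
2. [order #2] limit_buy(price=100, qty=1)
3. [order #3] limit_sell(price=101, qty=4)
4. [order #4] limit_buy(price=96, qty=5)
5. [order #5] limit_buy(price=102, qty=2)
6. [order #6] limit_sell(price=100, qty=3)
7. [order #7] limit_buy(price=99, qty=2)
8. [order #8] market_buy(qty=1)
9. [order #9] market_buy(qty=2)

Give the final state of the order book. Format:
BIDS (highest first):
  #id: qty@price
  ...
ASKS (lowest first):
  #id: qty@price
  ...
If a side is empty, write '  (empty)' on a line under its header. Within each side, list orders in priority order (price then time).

After op 1 [order #1] limit_buy(price=102, qty=4): fills=none; bids=[#1:4@102] asks=[-]
After op 2 [order #2] limit_buy(price=100, qty=1): fills=none; bids=[#1:4@102 #2:1@100] asks=[-]
After op 3 [order #3] limit_sell(price=101, qty=4): fills=#1x#3:4@102; bids=[#2:1@100] asks=[-]
After op 4 [order #4] limit_buy(price=96, qty=5): fills=none; bids=[#2:1@100 #4:5@96] asks=[-]
After op 5 [order #5] limit_buy(price=102, qty=2): fills=none; bids=[#5:2@102 #2:1@100 #4:5@96] asks=[-]
After op 6 [order #6] limit_sell(price=100, qty=3): fills=#5x#6:2@102 #2x#6:1@100; bids=[#4:5@96] asks=[-]
After op 7 [order #7] limit_buy(price=99, qty=2): fills=none; bids=[#7:2@99 #4:5@96] asks=[-]
After op 8 [order #8] market_buy(qty=1): fills=none; bids=[#7:2@99 #4:5@96] asks=[-]
After op 9 [order #9] market_buy(qty=2): fills=none; bids=[#7:2@99 #4:5@96] asks=[-]

Answer: BIDS (highest first):
  #7: 2@99
  #4: 5@96
ASKS (lowest first):
  (empty)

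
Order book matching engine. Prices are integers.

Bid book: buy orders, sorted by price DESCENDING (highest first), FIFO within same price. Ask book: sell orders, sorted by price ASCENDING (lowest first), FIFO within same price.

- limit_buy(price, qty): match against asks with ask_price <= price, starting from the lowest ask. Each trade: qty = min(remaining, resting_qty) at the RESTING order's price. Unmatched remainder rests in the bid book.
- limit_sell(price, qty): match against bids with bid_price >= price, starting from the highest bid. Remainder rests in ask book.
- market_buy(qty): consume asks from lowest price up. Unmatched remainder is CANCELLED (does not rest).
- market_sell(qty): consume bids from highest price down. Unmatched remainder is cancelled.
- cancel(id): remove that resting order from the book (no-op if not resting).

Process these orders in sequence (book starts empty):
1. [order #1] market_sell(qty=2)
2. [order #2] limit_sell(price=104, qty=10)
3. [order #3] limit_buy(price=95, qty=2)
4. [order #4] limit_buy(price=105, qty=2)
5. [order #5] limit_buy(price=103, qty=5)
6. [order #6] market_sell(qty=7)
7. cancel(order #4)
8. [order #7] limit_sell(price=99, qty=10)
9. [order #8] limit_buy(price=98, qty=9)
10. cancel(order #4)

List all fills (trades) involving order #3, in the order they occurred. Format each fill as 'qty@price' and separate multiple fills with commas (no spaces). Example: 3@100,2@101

Answer: 2@95

Derivation:
After op 1 [order #1] market_sell(qty=2): fills=none; bids=[-] asks=[-]
After op 2 [order #2] limit_sell(price=104, qty=10): fills=none; bids=[-] asks=[#2:10@104]
After op 3 [order #3] limit_buy(price=95, qty=2): fills=none; bids=[#3:2@95] asks=[#2:10@104]
After op 4 [order #4] limit_buy(price=105, qty=2): fills=#4x#2:2@104; bids=[#3:2@95] asks=[#2:8@104]
After op 5 [order #5] limit_buy(price=103, qty=5): fills=none; bids=[#5:5@103 #3:2@95] asks=[#2:8@104]
After op 6 [order #6] market_sell(qty=7): fills=#5x#6:5@103 #3x#6:2@95; bids=[-] asks=[#2:8@104]
After op 7 cancel(order #4): fills=none; bids=[-] asks=[#2:8@104]
After op 8 [order #7] limit_sell(price=99, qty=10): fills=none; bids=[-] asks=[#7:10@99 #2:8@104]
After op 9 [order #8] limit_buy(price=98, qty=9): fills=none; bids=[#8:9@98] asks=[#7:10@99 #2:8@104]
After op 10 cancel(order #4): fills=none; bids=[#8:9@98] asks=[#7:10@99 #2:8@104]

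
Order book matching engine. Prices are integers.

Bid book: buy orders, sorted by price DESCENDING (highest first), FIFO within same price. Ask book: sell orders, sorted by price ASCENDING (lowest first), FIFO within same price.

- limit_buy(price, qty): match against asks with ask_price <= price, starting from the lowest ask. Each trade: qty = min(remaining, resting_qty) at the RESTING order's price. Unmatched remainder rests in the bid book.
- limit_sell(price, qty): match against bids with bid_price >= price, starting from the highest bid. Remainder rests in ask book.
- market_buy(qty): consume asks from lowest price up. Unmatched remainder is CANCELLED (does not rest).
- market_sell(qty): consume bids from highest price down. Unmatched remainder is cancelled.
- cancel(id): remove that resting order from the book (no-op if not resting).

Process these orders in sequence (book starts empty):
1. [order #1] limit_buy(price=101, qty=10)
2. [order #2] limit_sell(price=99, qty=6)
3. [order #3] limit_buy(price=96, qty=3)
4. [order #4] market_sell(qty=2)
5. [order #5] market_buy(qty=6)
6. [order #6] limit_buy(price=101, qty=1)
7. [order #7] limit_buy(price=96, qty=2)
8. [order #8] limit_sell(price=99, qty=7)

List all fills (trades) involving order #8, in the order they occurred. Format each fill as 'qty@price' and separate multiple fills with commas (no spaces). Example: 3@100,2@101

After op 1 [order #1] limit_buy(price=101, qty=10): fills=none; bids=[#1:10@101] asks=[-]
After op 2 [order #2] limit_sell(price=99, qty=6): fills=#1x#2:6@101; bids=[#1:4@101] asks=[-]
After op 3 [order #3] limit_buy(price=96, qty=3): fills=none; bids=[#1:4@101 #3:3@96] asks=[-]
After op 4 [order #4] market_sell(qty=2): fills=#1x#4:2@101; bids=[#1:2@101 #3:3@96] asks=[-]
After op 5 [order #5] market_buy(qty=6): fills=none; bids=[#1:2@101 #3:3@96] asks=[-]
After op 6 [order #6] limit_buy(price=101, qty=1): fills=none; bids=[#1:2@101 #6:1@101 #3:3@96] asks=[-]
After op 7 [order #7] limit_buy(price=96, qty=2): fills=none; bids=[#1:2@101 #6:1@101 #3:3@96 #7:2@96] asks=[-]
After op 8 [order #8] limit_sell(price=99, qty=7): fills=#1x#8:2@101 #6x#8:1@101; bids=[#3:3@96 #7:2@96] asks=[#8:4@99]

Answer: 2@101,1@101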